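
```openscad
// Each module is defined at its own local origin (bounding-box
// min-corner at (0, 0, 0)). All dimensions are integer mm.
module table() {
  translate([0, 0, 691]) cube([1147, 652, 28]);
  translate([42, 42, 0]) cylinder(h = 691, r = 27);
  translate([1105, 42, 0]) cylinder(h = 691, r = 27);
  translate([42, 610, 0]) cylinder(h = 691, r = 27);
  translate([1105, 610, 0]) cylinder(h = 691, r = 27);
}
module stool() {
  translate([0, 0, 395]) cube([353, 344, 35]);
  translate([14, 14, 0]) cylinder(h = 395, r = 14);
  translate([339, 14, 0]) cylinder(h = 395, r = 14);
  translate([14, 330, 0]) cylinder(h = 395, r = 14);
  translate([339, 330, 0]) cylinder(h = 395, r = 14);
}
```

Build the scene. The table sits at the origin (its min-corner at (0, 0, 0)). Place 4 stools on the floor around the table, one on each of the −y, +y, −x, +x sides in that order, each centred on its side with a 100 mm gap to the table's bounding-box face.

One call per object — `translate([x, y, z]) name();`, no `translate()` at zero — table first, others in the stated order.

table();
translate([397, -444, 0]) stool();
translate([397, 752, 0]) stool();
translate([-453, 154, 0]) stool();
translate([1247, 154, 0]) stool();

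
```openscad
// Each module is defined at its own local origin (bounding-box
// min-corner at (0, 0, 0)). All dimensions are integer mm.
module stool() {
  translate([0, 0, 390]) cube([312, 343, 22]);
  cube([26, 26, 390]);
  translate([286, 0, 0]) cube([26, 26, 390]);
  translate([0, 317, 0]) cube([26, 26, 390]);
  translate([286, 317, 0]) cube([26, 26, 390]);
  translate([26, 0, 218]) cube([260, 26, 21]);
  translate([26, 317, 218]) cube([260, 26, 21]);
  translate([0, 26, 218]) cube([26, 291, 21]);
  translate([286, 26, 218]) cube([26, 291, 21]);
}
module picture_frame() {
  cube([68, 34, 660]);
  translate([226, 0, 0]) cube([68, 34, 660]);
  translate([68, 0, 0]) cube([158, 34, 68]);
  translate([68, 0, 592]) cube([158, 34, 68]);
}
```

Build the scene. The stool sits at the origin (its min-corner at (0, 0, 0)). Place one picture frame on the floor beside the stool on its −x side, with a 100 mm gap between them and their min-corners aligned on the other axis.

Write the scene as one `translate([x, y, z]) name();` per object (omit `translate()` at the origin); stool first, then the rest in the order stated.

stool();
translate([-394, 0, 0]) picture_frame();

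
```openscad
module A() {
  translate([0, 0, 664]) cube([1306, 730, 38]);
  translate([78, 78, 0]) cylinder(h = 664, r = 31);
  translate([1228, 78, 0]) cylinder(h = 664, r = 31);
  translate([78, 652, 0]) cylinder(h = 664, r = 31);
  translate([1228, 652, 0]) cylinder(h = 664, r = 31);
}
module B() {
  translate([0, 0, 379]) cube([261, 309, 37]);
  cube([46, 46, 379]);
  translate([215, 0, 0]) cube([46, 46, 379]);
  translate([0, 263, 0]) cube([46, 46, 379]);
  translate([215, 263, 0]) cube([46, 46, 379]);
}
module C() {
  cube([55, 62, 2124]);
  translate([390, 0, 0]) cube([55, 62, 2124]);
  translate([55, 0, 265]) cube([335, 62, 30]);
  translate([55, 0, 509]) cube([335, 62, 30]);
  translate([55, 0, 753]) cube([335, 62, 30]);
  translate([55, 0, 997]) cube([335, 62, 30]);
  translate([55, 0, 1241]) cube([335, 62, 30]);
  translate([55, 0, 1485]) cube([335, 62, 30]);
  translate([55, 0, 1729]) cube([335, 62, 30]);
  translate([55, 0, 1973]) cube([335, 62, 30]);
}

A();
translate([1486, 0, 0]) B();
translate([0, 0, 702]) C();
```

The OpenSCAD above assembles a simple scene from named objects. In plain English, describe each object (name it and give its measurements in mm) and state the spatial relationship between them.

A is a rectangular dining table. The top is 1306×730×38 mm with its upper surface at z = 702 mm. It stands on four round legs of 62 mm diameter, each leg's bounding box inset 47 mm from the nearest pair of top edges, running from the floor to the underside of the top.

B is a four-legged stool. The seat is 261×309 mm, 37 mm thick, top at z = 416 mm. It stands on four square legs, each 46×46 mm in cross-section, from z = 0 to the seat underside, each flush with a corner of the seat.

C is a straight ladder. Two 55×62 mm vertical rails, 2124 mm tall, stand 445 mm apart (outside-to-outside) with their front faces coplanar on the −y side. 8 rungs, each 62 mm deep and 30 mm tall, span between the inner faces of the rails, front faces flush with the rails. The lowest rung's underside is at z = 265 mm and rungs are spaced 244 mm apart (underside to underside).

The stool is on the floor beside the table on its +x side. The ladder is on top of the table.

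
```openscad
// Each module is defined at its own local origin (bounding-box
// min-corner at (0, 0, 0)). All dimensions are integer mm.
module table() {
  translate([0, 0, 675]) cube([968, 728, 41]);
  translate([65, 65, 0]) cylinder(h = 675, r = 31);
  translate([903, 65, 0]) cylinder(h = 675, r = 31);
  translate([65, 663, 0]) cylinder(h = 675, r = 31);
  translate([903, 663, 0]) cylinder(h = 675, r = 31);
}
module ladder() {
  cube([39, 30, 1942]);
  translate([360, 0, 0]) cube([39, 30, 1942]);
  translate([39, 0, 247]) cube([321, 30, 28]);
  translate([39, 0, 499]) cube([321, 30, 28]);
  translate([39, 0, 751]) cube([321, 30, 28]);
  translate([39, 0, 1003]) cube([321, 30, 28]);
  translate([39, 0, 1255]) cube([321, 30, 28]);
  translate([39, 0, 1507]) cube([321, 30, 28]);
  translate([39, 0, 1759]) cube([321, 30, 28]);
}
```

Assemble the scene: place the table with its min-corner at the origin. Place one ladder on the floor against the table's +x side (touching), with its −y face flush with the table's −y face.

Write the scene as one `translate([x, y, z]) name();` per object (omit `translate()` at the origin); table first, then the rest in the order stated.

table();
translate([968, 0, 0]) ladder();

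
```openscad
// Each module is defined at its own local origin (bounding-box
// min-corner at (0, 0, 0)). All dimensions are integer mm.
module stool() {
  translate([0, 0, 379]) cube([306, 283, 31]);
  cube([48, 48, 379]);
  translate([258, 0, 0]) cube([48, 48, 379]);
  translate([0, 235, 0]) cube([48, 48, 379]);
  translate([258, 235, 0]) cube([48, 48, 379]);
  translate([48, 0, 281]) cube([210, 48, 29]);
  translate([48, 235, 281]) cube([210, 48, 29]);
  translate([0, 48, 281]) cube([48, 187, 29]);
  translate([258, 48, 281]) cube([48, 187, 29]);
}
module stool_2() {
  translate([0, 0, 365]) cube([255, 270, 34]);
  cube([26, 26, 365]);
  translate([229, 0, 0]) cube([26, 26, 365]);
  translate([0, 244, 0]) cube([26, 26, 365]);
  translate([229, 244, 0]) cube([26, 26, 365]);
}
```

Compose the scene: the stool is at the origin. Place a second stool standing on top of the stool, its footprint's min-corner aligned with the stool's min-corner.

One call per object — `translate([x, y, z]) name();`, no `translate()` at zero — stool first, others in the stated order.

stool();
translate([0, 0, 410]) stool_2();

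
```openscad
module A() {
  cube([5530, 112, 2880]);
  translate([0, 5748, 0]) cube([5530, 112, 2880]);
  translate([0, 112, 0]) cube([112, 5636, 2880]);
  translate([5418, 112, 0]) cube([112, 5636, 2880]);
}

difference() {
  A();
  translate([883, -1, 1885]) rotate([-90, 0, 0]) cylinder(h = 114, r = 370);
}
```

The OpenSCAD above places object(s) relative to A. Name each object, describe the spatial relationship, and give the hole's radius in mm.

A is a house frame. The house frame has a circular hole through its front wall. The hole's radius is 370 mm.

The subtracted cylinder has r = 370 mm.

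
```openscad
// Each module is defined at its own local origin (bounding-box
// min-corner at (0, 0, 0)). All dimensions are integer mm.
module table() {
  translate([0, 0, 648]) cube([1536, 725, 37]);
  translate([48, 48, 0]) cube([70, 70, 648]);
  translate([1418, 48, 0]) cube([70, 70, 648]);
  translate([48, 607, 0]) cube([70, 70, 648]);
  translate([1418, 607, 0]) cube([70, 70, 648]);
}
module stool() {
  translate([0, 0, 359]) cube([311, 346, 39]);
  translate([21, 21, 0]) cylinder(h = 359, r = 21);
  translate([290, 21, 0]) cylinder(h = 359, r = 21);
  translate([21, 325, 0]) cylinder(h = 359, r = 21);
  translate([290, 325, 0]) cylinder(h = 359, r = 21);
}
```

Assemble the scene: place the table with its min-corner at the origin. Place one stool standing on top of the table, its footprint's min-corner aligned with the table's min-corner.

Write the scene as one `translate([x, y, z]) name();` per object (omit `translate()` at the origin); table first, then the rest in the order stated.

table();
translate([0, 0, 685]) stool();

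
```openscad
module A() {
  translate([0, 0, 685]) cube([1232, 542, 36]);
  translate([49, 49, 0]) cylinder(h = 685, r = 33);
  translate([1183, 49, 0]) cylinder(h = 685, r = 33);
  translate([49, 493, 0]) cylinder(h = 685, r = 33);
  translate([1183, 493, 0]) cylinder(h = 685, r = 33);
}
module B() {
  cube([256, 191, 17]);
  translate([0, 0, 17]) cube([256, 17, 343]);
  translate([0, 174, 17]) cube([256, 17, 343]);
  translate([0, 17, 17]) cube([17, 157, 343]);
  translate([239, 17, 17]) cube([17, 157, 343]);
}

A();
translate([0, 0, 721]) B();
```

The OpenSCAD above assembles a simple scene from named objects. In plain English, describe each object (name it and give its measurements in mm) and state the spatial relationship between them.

A is a table with a 1232×542 mm rectangular top, 36 mm thick, top surface at z = 721 mm, supported by four round legs of 66 mm diameter, each leg's bounding box inset 16 mm from the nearest pair of top edges, running from the floor.

B is an open-topped rectangular box: outside dimensions 256×191×360 mm, with a uniform wall and base thickness of 17 mm. The base is a full 256×191 slab on the floor; four walls sit on top of the base. The front and back walls (the −y and +y sides) span the full width; the two side walls fit between them.

The open box is on top of the table.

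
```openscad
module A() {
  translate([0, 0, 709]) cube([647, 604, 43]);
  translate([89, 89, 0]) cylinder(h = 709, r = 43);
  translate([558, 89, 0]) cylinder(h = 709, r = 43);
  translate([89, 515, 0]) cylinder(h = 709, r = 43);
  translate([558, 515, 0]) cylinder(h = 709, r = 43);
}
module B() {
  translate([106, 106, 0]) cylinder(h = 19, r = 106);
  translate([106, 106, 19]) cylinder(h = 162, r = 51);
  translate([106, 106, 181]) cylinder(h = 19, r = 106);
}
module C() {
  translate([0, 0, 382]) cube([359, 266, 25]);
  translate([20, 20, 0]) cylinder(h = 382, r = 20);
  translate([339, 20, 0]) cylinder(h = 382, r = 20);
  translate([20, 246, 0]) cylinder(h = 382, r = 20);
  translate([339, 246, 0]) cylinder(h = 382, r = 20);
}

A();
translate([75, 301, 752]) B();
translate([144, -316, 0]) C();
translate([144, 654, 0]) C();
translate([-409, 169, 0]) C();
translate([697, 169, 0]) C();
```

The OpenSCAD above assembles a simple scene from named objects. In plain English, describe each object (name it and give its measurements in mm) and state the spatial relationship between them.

A is a table with a 647×604 mm rectangular top, 43 mm thick, top surface at z = 752 mm, supported by four round legs of 86 mm diameter, each leg's bounding box inset 46 mm from the nearest pair of top edges, running from the floor.

B is a spool: two coaxial disc flanges of radius 106 mm and thickness 19 mm, joined by a core cylinder of radius 51 mm and height 162 mm. The lower flange rests on z = 0 and the three cylinders share a vertical axis.

C is a four-legged stool. The seat is a 359×266×25 mm slab whose top surface is at z = 407 mm; four round legs, each 40 mm in diameter, run from the floor (z = 0) to the underside of the seat, each leg's axis is inset half a diameter from the nearest pair of seat edges (so the leg's bounding box is flush with the corner).

The spool is on top of the table. Four stools sit around the table at the −y, +y, −x, +x sides.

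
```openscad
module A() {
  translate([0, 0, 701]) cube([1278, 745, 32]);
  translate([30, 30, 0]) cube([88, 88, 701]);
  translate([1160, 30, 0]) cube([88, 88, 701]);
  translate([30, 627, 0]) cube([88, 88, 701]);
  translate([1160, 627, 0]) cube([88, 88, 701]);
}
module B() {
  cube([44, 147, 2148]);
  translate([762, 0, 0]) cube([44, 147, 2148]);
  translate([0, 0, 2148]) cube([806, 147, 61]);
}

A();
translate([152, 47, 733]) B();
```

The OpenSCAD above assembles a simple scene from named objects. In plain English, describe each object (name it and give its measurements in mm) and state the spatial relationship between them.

A is a rectangular dining table. The top is 1278×745×32 mm with its upper surface at z = 733 mm. It stands on four 88×88 mm square legs, each inset 30 mm from the nearest pair of top edges, running from the floor to the underside of the top.

B is a door frame. The clear opening is 718 mm wide and 2148 mm high. Two 44 mm wide jambs, 147 mm deep, stand either side of the opening from the floor to the top of the opening. A 61 mm thick head sits across the top of both jambs, spanning the full outside width of the frame.

The door frame is on top of the table.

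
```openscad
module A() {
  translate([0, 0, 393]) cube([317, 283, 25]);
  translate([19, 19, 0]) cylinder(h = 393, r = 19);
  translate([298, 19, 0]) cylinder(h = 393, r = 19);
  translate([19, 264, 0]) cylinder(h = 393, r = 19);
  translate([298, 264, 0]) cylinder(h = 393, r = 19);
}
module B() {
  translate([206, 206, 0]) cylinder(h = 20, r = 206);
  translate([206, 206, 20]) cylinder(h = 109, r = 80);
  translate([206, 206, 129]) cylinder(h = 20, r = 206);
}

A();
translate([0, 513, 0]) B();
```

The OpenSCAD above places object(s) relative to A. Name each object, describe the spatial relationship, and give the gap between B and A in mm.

A is a stool. B is a spool. The spool is on the floor beside the stool on its +y side. The gap between the spool and the stool is 230 mm.

The spool's nearest face is 230 mm from the stool's +y face.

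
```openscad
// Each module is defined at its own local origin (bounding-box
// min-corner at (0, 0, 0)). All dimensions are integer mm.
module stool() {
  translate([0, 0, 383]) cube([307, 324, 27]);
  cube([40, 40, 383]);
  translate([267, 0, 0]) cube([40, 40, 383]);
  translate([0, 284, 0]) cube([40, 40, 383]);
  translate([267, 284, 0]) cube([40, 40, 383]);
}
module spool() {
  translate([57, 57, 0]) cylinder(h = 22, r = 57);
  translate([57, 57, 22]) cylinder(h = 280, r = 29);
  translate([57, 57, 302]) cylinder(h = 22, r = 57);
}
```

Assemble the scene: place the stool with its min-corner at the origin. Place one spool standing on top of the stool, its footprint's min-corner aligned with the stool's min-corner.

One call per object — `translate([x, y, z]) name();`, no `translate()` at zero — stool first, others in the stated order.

stool();
translate([0, 0, 410]) spool();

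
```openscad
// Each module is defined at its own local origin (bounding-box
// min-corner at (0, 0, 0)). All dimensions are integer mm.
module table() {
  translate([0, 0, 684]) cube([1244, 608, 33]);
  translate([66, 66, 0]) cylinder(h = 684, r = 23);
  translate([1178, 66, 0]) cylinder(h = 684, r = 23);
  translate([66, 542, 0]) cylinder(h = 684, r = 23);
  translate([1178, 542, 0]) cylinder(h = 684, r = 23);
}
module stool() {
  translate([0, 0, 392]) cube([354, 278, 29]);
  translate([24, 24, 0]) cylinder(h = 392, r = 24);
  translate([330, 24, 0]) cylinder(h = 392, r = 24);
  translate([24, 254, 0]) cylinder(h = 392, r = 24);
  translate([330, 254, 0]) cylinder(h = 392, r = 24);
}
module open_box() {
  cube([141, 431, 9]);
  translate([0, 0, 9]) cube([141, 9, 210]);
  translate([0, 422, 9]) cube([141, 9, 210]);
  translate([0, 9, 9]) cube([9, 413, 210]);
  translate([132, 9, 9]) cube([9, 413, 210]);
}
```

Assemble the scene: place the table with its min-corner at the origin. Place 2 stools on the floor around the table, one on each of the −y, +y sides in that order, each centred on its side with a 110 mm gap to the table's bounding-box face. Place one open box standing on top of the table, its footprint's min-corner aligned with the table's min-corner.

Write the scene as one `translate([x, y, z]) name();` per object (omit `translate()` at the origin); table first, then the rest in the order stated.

table();
translate([445, -388, 0]) stool();
translate([445, 718, 0]) stool();
translate([0, 0, 717]) open_box();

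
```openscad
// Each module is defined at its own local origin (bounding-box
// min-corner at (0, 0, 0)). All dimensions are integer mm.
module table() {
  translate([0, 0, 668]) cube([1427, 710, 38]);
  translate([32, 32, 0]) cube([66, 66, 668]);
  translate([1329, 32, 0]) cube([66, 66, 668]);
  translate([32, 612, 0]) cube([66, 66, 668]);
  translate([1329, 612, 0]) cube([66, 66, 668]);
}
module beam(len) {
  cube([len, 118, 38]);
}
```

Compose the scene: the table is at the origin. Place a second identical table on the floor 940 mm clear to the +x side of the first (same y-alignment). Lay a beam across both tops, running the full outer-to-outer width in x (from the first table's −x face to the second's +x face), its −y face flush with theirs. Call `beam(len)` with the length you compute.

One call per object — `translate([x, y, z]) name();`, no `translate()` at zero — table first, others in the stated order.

table();
translate([2367, 0, 0]) table();
translate([0, 0, 706]) beam(3794);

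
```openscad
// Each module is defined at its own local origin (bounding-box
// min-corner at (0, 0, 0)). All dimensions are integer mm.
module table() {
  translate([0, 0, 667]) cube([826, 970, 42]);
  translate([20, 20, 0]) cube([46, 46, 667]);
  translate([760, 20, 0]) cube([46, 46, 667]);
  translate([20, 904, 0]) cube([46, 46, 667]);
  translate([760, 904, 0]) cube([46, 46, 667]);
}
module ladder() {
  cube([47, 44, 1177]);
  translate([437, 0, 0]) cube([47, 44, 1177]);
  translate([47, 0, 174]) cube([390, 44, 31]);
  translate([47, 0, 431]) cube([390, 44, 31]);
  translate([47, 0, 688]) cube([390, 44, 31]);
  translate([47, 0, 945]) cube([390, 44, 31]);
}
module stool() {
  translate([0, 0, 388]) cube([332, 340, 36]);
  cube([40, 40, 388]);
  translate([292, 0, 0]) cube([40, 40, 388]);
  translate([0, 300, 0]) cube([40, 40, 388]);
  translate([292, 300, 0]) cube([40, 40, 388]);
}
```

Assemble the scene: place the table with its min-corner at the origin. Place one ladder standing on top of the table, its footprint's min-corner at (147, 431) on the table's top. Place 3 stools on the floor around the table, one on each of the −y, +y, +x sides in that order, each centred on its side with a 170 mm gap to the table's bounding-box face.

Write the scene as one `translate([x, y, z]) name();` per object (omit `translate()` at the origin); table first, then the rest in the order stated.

table();
translate([147, 431, 709]) ladder();
translate([247, -510, 0]) stool();
translate([247, 1140, 0]) stool();
translate([996, 315, 0]) stool();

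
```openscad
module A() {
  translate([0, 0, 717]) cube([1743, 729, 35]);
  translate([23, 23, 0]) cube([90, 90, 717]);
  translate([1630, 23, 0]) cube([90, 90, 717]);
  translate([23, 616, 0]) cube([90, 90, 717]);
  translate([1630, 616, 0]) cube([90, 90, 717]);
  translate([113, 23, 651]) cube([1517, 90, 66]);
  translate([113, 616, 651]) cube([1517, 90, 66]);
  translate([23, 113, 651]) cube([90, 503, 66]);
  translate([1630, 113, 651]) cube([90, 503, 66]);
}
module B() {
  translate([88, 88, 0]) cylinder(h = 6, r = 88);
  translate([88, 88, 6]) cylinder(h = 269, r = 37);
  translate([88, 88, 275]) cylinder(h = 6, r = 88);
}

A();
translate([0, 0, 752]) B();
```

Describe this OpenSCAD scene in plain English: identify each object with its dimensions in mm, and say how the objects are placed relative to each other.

A is a table with a 1743×729 mm rectangular top, 35 mm thick, top surface at z = 752 mm, supported by four 90×90 mm square legs, each inset 23 mm from the nearest pair of top edges, running from the floor. Four apron rails, 90 mm thick and 66 mm tall, run between adjacent legs with their top edges flush with the underside of the top and their outer faces flush with the legs' outer faces.

B is a spool: two coaxial disc flanges of radius 88 mm and thickness 6 mm, joined by a core cylinder of radius 37 mm and height 269 mm. The lower flange rests on z = 0 and the three cylinders share a vertical axis.

The spool is on top of the table.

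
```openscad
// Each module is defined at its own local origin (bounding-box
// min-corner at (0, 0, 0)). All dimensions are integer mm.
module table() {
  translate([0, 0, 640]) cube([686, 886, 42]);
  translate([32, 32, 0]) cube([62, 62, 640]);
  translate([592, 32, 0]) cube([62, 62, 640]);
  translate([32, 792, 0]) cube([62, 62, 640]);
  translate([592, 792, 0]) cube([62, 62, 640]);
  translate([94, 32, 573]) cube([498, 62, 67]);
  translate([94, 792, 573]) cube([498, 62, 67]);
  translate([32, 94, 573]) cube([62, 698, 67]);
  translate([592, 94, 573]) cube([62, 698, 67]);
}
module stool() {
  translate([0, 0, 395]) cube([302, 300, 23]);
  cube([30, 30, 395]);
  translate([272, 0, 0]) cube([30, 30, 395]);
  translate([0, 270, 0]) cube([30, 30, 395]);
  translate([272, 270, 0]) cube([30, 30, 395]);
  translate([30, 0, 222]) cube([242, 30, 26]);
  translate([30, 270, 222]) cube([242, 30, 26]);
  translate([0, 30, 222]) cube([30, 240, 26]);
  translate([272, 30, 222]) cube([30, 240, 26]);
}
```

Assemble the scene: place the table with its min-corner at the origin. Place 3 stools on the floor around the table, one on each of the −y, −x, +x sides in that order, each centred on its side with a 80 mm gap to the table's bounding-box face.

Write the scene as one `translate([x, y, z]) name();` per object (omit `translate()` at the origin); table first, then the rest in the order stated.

table();
translate([192, -380, 0]) stool();
translate([-382, 293, 0]) stool();
translate([766, 293, 0]) stool();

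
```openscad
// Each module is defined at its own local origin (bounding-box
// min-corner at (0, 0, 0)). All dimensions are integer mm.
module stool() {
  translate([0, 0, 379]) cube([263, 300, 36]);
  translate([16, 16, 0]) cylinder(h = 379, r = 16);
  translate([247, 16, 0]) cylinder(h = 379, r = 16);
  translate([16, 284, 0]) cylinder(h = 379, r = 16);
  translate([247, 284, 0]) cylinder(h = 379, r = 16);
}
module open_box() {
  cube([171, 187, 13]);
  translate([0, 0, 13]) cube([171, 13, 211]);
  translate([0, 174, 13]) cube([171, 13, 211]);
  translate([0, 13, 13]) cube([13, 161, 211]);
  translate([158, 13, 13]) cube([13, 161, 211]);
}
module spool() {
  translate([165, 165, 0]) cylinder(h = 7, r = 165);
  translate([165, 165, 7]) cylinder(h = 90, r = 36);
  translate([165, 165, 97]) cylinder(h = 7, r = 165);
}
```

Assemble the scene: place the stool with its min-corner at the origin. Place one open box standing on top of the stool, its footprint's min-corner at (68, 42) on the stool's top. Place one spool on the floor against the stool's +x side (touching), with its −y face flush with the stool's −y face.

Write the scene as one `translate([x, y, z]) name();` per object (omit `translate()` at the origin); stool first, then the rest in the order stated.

stool();
translate([68, 42, 415]) open_box();
translate([263, 0, 0]) spool();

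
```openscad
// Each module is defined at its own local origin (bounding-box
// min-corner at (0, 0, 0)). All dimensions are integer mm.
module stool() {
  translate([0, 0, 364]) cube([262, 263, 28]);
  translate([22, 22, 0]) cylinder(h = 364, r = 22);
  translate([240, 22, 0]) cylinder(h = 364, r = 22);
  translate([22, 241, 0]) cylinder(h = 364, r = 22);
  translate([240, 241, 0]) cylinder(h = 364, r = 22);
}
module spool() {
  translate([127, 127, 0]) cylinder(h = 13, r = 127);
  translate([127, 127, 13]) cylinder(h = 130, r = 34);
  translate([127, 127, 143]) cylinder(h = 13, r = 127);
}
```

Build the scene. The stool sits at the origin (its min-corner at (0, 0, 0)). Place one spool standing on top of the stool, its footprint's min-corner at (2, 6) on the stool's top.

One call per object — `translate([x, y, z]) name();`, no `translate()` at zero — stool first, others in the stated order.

stool();
translate([2, 6, 392]) spool();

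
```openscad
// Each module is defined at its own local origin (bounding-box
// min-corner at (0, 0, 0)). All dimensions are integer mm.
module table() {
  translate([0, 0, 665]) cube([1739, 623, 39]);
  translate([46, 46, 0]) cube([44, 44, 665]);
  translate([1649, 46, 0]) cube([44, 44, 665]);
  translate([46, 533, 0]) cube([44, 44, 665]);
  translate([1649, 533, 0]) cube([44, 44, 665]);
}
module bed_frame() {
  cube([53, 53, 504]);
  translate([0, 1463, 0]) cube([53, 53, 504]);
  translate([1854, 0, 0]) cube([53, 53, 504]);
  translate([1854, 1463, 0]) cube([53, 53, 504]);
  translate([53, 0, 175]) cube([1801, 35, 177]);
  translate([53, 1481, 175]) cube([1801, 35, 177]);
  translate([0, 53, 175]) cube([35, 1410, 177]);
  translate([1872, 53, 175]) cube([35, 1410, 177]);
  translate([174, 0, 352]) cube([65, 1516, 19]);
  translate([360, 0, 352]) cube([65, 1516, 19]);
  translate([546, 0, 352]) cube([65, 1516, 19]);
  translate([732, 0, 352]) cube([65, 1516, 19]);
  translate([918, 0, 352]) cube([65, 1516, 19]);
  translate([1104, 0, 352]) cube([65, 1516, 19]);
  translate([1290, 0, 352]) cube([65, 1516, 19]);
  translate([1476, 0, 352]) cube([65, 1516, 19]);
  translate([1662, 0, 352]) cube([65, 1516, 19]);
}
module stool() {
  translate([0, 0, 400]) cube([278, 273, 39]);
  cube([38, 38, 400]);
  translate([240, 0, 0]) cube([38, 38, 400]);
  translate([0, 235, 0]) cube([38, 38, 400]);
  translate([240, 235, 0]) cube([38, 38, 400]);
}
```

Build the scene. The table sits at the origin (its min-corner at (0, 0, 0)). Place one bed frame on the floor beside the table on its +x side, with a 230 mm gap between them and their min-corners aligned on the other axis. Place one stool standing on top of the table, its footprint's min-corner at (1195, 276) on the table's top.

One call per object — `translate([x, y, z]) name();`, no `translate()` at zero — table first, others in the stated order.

table();
translate([1969, 0, 0]) bed_frame();
translate([1195, 276, 704]) stool();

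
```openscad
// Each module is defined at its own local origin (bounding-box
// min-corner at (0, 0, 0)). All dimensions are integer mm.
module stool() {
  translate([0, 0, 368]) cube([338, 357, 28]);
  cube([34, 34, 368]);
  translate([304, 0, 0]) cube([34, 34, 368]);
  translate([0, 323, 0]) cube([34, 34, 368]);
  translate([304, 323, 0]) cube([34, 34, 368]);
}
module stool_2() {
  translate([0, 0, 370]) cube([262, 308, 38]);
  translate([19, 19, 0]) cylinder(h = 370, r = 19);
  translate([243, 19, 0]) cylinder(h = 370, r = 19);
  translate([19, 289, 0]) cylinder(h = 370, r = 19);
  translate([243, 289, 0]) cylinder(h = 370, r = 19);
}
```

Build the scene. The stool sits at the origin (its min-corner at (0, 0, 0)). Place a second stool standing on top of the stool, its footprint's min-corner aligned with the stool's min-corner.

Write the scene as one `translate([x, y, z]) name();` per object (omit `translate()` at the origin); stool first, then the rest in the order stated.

stool();
translate([0, 0, 396]) stool_2();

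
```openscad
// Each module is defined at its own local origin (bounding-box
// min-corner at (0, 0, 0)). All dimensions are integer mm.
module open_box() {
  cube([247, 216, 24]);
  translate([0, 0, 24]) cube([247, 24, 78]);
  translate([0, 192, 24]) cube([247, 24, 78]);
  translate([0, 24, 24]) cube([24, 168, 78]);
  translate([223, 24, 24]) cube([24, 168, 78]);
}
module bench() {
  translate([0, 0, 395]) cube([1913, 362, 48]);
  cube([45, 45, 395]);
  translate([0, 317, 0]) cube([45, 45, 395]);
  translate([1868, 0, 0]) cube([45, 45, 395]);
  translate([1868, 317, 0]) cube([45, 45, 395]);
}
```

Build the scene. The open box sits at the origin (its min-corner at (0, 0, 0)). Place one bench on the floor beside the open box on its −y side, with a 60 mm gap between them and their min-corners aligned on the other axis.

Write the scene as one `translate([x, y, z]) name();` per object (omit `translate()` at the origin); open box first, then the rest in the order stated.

open_box();
translate([0, -422, 0]) bench();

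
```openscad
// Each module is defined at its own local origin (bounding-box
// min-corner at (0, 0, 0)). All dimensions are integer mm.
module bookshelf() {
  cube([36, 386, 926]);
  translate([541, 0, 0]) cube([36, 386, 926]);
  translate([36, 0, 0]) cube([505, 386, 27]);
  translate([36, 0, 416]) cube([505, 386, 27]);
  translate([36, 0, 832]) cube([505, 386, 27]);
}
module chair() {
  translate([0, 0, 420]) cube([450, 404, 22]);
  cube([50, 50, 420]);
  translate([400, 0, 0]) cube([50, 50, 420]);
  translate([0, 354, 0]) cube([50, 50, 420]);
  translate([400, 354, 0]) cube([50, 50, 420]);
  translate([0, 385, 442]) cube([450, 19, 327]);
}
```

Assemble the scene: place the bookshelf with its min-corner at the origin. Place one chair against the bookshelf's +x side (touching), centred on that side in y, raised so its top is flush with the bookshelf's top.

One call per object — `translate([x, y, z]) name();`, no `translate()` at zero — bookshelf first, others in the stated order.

bookshelf();
translate([577, -9, 157]) chair();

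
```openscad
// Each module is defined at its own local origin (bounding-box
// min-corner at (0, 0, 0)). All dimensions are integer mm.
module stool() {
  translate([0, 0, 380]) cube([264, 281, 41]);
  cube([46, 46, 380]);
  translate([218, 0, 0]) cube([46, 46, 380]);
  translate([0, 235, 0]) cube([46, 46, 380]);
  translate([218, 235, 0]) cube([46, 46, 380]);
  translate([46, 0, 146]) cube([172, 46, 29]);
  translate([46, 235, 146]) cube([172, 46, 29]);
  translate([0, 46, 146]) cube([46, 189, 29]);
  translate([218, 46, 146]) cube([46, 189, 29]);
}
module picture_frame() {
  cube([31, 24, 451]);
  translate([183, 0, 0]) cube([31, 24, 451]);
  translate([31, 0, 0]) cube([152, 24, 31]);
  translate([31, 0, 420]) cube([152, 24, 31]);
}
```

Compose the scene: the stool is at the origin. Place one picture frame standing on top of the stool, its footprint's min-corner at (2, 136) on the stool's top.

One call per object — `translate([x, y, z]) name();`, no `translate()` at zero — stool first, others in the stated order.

stool();
translate([2, 136, 421]) picture_frame();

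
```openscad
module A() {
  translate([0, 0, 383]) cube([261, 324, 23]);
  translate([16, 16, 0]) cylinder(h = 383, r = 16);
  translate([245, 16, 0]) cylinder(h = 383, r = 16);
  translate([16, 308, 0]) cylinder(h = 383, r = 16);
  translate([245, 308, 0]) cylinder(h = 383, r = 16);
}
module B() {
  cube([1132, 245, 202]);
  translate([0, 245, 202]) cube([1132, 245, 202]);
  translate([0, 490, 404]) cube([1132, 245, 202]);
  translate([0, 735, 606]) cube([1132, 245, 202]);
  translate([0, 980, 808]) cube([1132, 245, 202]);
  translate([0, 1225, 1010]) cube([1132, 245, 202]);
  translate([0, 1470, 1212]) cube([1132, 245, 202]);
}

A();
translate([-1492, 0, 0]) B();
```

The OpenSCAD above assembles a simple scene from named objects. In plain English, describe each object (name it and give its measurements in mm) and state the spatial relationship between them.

A is a four-legged stool. The seat is a 261×324×23 mm slab whose top surface is at z = 406 mm; four round legs, each 32 mm in diameter, run from the floor (z = 0) to the underside of the seat, each leg's axis is inset half a diameter from the nearest pair of seat edges (so the leg's bounding box is flush with the corner).

B is a run of 7 identical solid stair steps. Each tread is 1132×245 mm and each step block is 202 mm high. Step 1 rests on the floor; step k is offset from step 1 by (k−1)×245 mm in y and (k−1)×202 mm in z.

The staircase is on the floor beside the stool on its −x side.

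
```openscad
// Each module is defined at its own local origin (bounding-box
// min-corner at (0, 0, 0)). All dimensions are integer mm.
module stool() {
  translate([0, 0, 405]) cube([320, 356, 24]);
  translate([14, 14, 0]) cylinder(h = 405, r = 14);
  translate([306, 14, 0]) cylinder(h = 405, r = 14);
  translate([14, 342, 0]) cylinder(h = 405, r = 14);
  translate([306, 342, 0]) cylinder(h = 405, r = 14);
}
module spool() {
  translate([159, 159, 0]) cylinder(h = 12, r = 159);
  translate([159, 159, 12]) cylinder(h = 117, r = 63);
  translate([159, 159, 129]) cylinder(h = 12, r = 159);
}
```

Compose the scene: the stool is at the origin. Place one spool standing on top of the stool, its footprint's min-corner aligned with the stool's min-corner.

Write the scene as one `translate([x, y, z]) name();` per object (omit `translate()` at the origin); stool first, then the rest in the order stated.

stool();
translate([0, 0, 429]) spool();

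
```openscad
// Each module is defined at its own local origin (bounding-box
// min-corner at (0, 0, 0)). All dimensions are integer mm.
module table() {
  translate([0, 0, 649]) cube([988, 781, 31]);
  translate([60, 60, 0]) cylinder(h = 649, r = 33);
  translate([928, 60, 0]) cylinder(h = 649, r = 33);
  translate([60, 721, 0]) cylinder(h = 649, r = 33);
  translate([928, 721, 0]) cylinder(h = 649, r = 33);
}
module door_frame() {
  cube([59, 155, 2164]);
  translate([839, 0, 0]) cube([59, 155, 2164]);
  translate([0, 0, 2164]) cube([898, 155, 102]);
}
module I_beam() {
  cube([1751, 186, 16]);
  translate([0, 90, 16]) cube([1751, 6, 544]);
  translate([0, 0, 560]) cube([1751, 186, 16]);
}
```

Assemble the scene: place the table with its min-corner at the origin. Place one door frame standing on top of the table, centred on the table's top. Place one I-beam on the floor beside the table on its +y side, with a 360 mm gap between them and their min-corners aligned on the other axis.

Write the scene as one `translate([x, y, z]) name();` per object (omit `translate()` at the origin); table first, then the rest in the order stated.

table();
translate([45, 313, 680]) door_frame();
translate([0, 1141, 0]) I_beam();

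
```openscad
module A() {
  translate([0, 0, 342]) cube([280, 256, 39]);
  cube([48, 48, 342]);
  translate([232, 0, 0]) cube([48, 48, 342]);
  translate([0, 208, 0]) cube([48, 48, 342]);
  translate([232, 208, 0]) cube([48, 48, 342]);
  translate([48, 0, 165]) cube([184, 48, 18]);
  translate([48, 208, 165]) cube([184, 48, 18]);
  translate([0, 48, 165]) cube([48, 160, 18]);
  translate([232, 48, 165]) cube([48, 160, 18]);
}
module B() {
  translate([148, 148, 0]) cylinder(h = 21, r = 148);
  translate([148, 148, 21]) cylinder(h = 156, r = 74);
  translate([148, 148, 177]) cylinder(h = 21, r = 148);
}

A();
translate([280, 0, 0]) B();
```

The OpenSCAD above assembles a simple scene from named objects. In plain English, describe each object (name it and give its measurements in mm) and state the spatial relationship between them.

A is a four-legged stool. The seat is 280×256 mm, 39 mm thick, top at z = 381 mm. It stands on four square legs, each 48×48 mm in cross-section, from z = 0 to the seat underside, each flush with a corner of the seat. Four stretchers, 48 mm wide and 18 mm tall, connect adjacent legs with their undersides at z = 165 mm, each running between the inner faces of the legs it joins and aligned with the legs' outer faces on the other axis.

B is a spool: two coaxial disc flanges of radius 148 mm and thickness 21 mm, joined by a core cylinder of radius 74 mm and height 156 mm. The lower flange rests on z = 0 and the three cylinders share a vertical axis.

The spool is against the stool's +x side, with their −y faces flush.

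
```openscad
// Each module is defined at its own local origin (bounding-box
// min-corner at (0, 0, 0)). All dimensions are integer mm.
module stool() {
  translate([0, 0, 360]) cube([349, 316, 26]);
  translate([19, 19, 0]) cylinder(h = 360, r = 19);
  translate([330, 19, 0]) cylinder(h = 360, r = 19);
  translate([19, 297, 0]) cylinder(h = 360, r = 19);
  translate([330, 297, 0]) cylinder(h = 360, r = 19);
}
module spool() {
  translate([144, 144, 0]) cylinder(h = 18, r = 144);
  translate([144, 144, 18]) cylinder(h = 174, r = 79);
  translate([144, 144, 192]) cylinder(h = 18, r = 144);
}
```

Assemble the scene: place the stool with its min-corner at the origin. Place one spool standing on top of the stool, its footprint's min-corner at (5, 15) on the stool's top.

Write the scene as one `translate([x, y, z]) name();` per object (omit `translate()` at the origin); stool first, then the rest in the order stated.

stool();
translate([5, 15, 386]) spool();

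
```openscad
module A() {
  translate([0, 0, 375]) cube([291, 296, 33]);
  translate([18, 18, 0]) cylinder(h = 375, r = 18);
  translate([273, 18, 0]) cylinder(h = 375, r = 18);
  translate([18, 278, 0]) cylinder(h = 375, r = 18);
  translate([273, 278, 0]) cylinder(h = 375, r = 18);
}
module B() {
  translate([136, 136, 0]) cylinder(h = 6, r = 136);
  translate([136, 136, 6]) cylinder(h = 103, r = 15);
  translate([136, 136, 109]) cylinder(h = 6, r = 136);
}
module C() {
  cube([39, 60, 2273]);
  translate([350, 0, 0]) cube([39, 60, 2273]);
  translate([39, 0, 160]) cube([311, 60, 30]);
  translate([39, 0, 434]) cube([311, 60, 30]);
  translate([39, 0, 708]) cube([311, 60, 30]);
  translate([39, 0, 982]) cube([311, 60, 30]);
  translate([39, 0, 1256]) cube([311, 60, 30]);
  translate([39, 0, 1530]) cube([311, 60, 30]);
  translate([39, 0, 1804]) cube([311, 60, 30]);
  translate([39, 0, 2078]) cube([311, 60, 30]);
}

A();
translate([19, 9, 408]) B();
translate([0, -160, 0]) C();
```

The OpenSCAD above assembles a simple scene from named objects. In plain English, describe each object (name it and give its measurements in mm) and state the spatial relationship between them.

A is a four-legged stool. The seat is a 291×296×33 mm slab whose top surface is at z = 408 mm; four round legs, each 36 mm in diameter, run from the floor (z = 0) to the underside of the seat, each leg's axis is inset half a diameter from the nearest pair of seat edges (so the leg's bounding box is flush with the corner).

B is a spool: two coaxial disc flanges of radius 136 mm and thickness 6 mm, joined by a core cylinder of radius 15 mm and height 103 mm. The lower flange rests on z = 0 and the three cylinders share a vertical axis.

C is a wooden ladder with two side rails of 39×60 mm section and 2273 mm height, set 389 mm apart overall. Between them run 8 rectangular rungs (60 mm deep, 30 mm thick), front faces flush with the rails' −y face. The bottom of the first rung is 160 mm above the floor and each subsequent rung is 274 mm higher than the one below.

The spool is on top of the stool. The ladder is on the floor beside the stool on its −y side.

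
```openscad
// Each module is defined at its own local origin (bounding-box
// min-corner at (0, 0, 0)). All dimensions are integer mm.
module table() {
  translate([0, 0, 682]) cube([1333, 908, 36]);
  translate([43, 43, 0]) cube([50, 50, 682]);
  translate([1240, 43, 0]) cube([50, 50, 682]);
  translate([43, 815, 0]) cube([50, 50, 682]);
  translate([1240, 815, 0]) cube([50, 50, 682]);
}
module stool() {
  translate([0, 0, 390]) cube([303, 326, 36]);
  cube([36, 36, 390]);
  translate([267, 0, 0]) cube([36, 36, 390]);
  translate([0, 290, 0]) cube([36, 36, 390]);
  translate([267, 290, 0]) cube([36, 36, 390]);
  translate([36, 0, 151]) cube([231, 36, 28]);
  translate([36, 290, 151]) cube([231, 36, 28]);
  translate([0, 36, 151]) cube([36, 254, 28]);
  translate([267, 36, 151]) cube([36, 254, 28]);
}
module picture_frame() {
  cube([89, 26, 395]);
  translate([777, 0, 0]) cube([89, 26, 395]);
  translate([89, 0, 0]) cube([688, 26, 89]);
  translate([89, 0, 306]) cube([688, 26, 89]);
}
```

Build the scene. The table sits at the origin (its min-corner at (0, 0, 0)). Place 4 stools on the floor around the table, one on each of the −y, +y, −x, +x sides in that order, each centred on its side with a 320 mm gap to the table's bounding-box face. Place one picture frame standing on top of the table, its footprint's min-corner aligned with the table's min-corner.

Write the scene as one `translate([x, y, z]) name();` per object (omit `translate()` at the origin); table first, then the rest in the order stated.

table();
translate([515, -646, 0]) stool();
translate([515, 1228, 0]) stool();
translate([-623, 291, 0]) stool();
translate([1653, 291, 0]) stool();
translate([0, 0, 718]) picture_frame();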